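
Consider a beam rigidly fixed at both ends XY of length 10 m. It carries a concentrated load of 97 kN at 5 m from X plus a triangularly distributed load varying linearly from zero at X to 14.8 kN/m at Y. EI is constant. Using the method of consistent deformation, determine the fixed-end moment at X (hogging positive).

M_X = 170.6 kN·m

Take the two fixed-end moments M_X, M_Y as redundants; the released structure is the simple span XY.
End rotations of the released simple span under the applied load (×1/EI):
  at X: point load 97 at a = 5: Pab(L + b)/(6LEI) = 606.2/EI
  at Y: point load 97 at a = 5: Pab(L + a)/(6LEI) = 606.2/EI
  at X: triangular load, peak 14.8: 7w₀L³/(360EI) = 287.8/EI
  at Y: triangular load, peak 14.8: w₀L³/(45EI) = 328.9/EI
  θ_X0 = 894/EI,  θ_Y0 = 935.1/EI
Flexibility coefficients: a unit moment at one end gives L/(3EI) there and L/(6EI) at the far end, so f₁₁ = f₂₂ = 3.333/EI and f₁₂ = f₂₁ = 1.667/EI.
Compatibility — zero rotation at each built-in end:
  3.333 M_X + 1.667 M_Y = 894
  1.667 M_X + 3.333 M_Y = 935.1
Solving the pair gives M_X = 170.6 kN·m and M_Y = 195.2 kN·m (hogging).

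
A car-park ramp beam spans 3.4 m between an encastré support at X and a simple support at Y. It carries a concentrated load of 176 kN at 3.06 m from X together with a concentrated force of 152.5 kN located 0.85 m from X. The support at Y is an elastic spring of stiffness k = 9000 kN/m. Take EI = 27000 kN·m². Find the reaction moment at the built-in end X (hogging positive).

M_X = 217.8 kN·m

Take the reaction at Y as the redundant and release it; the primary structure is a cantilever fixed at X.
Primary-structure tip deflection at Y by superposition:
  point load 176 at a = 3.06: Pa²(3L − a)/(6EI) = 1961/EI
  point load 152.5 at a = 0.85: Pa²(3L − a)/(6EI) = 171.7/EI
  δ_0 = 2133/EI
Tip deflection under a unit load at Y: L³/(3EI) = 13.1/EI.
With EI = 27000 kN·m²: δ_0 = 0.078993 m and δ_{YY} = 0.000485 m/kN.
Compatibility — the spring shortens by R_Y/k under the reaction it provides: δ_0 − R_Y·δ_{YY} = R_Y/k. With 1/k = 0.000111 m/kN, R_Y = δ_0 / (δ_{YY} + 1/k) = 0.078993 / (0.000485 + 0.000111) = 132.5 kN.
Moment equilibrium about X: M_X = Σ(load moments about X) − R_Y·L = 668.2 − 132.5×3.4 = 217.8 kN·m.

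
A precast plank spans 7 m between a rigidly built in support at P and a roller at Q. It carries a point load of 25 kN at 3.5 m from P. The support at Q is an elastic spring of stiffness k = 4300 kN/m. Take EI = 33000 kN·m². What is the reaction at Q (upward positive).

Choose R_Q as the redundant. The primary structure is the cantilever fixed at P.
Deflection at Q on the released cantilever, summing each load's contribution:
  point load 25 at a = 3.5: Pa²(3L − a)/(6EI) = 893.2/EI
Flexibility coefficient — unit upward force at Q: δ_{QQ} = L³/(3EI) = 114.3/EI.
With EI = 33000 kN·m²: δ_0 = 0.027068 m and δ_{QQ} = 0.003465 m/kN.
Compatibility — the spring shortens by R_Q/k under the reaction it provides: δ_0 − R_Q·δ_{QQ} = R_Q/k. With 1/k = 0.000233 m/kN, R_Q = δ_0 / (δ_{QQ} + 1/k) = 0.027068 / (0.003465 + 0.000233) = 7.321 kN.

R_Q = 7.321 kN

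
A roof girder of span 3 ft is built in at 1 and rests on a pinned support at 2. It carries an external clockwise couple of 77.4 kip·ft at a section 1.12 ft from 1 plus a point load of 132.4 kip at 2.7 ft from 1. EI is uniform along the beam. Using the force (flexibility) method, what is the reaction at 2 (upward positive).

Choose R_2 as the redundant. The primary structure is the cantilever fixed at 1.
Primary-structure tip deflection at 2 by superposition:
  clockwise couple 77.4 at a = 1.12: M₀a(2L − a)/(2EI) = 211.5/EI
  point load 132.4 at a = 2.7: Pa²(3L − a)/(6EI) = 1013/EI
  δ_0 = 1225/EI
Flexibility coefficient — unit upward force at 2: δ_{22} = L³/(3EI) = 9/EI.
The prop prevents deflection at 2: R_2 = δ_0/δ_{22} = 1225/9 = 136.1 kip.

R_2 = 136.1 kip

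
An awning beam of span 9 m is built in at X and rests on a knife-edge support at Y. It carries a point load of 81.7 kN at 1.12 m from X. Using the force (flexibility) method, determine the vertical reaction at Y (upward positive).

Choose R_Y as the redundant. The primary structure is the cantilever fixed at X.
Free-end deflection of the primary structure under the applied loading (downward +):
  point load 81.7 at a = 1.12: Pa²(3L − a)/(6EI) = 442/EI
Flexibility coefficient — unit upward force at Y: δ_{YY} = L³/(3EI) = 243/EI.
The prop prevents deflection at Y: R_Y = δ_0/δ_{YY} = 442/243 = 1.819 kN.

R_Y = 1.819 kN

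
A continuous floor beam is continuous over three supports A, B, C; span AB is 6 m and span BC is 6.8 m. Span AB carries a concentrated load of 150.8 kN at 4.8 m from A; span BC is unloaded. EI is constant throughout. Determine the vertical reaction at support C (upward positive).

Insert a hinge at B; M_B is the redundant, and each span becomes simply supported.
End slopes at the hinge B, treating each span as simply supported:
  span AB: point load 150.8 at a = 4.8: Pab(L + a)/(6LEI) = 260.6/EI
  relative rotation θ_0 = (260.6 + 0)/EI = 260.6/EI
A unit hogging moment at B produces rotation L₁/(3EI) + L₂/(3EI) = 4.267/EI.
Compatibility: M_B·(L₁+L₂)/(3EI) = θ_0, giving M_B = 61.07 kN·m (hogging).
Span BC, ΣM about C: R_B^{BC}·6.8 = 0 + 61.07, so R_B^{BC} = 8.981 kN and R_C = 0 − 8.981 = -8.981 kN.

R_C = -8.981 kN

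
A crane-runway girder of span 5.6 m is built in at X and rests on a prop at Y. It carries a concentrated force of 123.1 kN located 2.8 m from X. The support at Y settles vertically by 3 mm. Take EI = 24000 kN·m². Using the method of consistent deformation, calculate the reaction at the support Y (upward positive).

Take the reaction at Y as the redundant and release it; the primary structure is a cantilever fixed at X.
Free-end deflection of the primary structure under the applied loading (downward +):
  point load 123.1 at a = 2.8: Pa²(3L − a)/(6EI) = 2252/EI
Tip deflection under a unit load at Y: L³/(3EI) = 58.54/EI.
With EI = 24000 kN·m²: δ_0 = 0.09383 m and δ_{YY} = 0.002439 m/kN.
Compatibility — the beam at Y must follow the support down by 0.003 m: δ_0 − R_Y·δ_{YY} = 0.003, so R_Y = (0.09383 − 0.003)/0.002439 = 37.24 kN.

R_Y = 37.24 kN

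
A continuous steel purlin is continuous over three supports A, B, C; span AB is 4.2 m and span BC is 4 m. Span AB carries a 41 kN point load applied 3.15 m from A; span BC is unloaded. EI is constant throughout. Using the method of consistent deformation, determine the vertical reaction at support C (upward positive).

R_C = -3.618 kN

Insert a hinge at B; M_B is the redundant, and each span becomes simply supported.
End slopes at the hinge B, treating each span as simply supported:
  span AB: point load 41 at a = 3.15: Pab(L + a)/(6LEI) = 39.55/EI
  relative rotation θ_0 = (39.55 + 0)/EI = 39.55/EI
A unit hogging moment at B produces rotation L₁/(3EI) + L₂/(3EI) = 2.733/EI.
Compatibility: M_B·(L₁+L₂)/(3EI) = θ_0, giving M_B = 14.47 kN·m (hogging).
Span BC, ΣM about C: R_B^{BC}·4 = 0 + 14.47, so R_B^{BC} = 3.618 kN and R_C = 0 − 3.618 = -3.618 kN.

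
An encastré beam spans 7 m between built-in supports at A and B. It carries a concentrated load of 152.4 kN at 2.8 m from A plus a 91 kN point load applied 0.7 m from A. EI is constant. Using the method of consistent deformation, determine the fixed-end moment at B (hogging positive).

M_B = 108.1 kN·m

Release both end moments; the primary structure is a simply-supported span AB with redundants M_A and M_B.
End rotations of the released simple span under the applied load (×1/EI):
  at A: point load 152.4 at a = 2.8: Pab(L + b)/(6LEI) = 477.9/EI
  at B: point load 152.4 at a = 2.8: Pab(L + a)/(6LEI) = 418.2/EI
  at A: point load 91 at a = 0.7: Pab(L + b)/(6LEI) = 127.1/EI
  at B: point load 91 at a = 0.7: Pab(L + a)/(6LEI) = 73.57/EI
  θ_A0 = 605/EI,  θ_B0 = 491.8/EI
Flexibility coefficients: a unit moment at one end gives L/(3EI) there and L/(6EI) at the far end, so f₁₁ = f₂₂ = 2.333/EI and f₁₂ = f₂₁ = 1.167/EI.
Compatibility — zero rotation at each built-in end:
  2.333 M_A + 1.167 M_B = 605
  1.167 M_A + 2.333 M_B = 491.8
Solving the pair gives M_A = 205.2 kN·m and M_B = 108.1 kN·m (hogging).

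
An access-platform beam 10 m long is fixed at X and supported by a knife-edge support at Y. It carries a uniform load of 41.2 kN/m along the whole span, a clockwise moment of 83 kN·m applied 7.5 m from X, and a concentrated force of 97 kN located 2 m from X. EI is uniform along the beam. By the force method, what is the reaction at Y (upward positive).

R_Y = 171.6 kN

Take the reaction at Y as the redundant and release it; the primary structure is a cantilever fixed at X.
Downward deflection at the released point Y due to the loads:
  UDL 41.2: wL⁴/(8EI) = 51500/EI
  clockwise couple 83 at a = 7.5: M₀a(2L − a)/(2EI) = 3891/EI
  point load 97 at a = 2: Pa²(3L − a)/(6EI) = 1811/EI
  δ_0 = 57201/EI
Flexibility coefficient — unit upward force at Y: δ_{YY} = L³/(3EI) = 333.3/EI.
Compatibility at Y: δ_0 − R_Y·δ_{YY} = 0, so R_Y = 57201/333.3 = 171.6 kN.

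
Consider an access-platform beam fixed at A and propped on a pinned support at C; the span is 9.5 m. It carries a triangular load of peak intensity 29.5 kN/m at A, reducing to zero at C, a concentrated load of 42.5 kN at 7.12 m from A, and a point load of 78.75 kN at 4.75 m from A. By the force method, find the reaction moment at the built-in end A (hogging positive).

M_A = 365.2 kN·m

Take the reaction at C as the redundant and release it; the primary structure is a cantilever fixed at A.
Primary-structure tip deflection at C by superposition:
  triangular load, peak 29.5 at the fixed end: w₀L⁴/(30EI) = 8009/EI
  point load 42.5 at a = 7.12: Pa²(3L − a)/(6EI) = 7677/EI
  point load 78.75 at a = 4.75: Pa²(3L − a)/(6EI) = 7033/EI
  δ_0 = 22720/EI
Flexibility coefficient — unit upward force at C: δ_{CC} = L³/(3EI) = 285.8/EI.
Compatibility at C: δ_0 − R_C·δ_{CC} = 0, so R_C = 22720/285.8 = 79.5 kN.
Moment equilibrium about A: M_A = Σ(load moments about A) − R_C·L = 1120 − 79.5×9.5 = 365.2 kN·m.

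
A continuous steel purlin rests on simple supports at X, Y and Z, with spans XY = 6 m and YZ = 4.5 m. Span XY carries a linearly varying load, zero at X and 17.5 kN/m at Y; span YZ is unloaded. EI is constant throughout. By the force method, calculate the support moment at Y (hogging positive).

Take M_Y as the redundant. Released structure: two simple spans XY and YZ with a hinge at Y.
Rotations at Y on the released spans (each span's end-slope, ×1/EI):
  span XY: triangular load, peak 17.5: w₀L³/(45EI) = 84/EI
  relative rotation θ_0 = (84 + 0)/EI = 84/EI
A unit hogging moment at Y produces rotation L₁/(3EI) + L₂/(3EI) = 3.5/EI.
Compatibility: M_Y·(L₁+L₂)/(3EI) = θ_0, giving M_Y = 24 kN·m (hogging).

M_Y = 24 kN·m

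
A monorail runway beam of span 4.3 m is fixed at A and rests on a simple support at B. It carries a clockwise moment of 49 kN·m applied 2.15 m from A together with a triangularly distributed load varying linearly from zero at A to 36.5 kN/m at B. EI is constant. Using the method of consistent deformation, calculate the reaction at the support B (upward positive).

R_B = 55.98 kN

Release the roller at B. Primary structure: cantilever fixed at A.
Free-end deflection of the primary structure under the applied loading (downward +):
  clockwise couple 49 at a = 2.15: M₀a(2L − a)/(2EI) = 339.8/EI
  triangular load, peak 36.5 at the free end: 11w₀L⁴/(120EI) = 1144/EI
  δ_0 = 1484/EI
Tip deflection under a unit load at B: L³/(3EI) = 26.5/EI.
The prop prevents deflection at B: R_B = δ_0/δ_{BB} = 1484/26.5 = 55.98 kN.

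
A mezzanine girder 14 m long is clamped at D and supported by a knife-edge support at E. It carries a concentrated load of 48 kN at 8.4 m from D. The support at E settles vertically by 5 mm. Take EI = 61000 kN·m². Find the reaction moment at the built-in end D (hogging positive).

Release the roller at E. Primary structure: cantilever fixed at D.
Free-end deflection of the primary structure under the applied loading (downward +):
  point load 48 at a = 8.4: Pa²(3L − a)/(6EI) = 18967/EI
Tip deflection under a unit load at E: L³/(3EI) = 914.7/EI.
With EI = 61000 kN·m²: δ_0 = 0.31093 m and δ_{EE} = 0.014995 m/kN.
Compatibility — the beam at E must follow the support down by 0.005 m: δ_0 − R_E·δ_{EE} = 0.005, so R_E = (0.31093 − 0.005)/0.014995 = 20.4 kN.
Moment equilibrium about D: M_D = Σ(load moments about D) − R_E·L = 403.2 − 20.4×14 = 117.6 kN·m.

M_D = 117.6 kN·m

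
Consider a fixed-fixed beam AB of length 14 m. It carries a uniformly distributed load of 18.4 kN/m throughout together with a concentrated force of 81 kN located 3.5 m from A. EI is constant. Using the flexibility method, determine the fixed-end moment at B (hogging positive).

Release both end moments; the primary structure is a simply-supported span AB with redundants M_A and M_B.
Simple-span end rotations at A and B under the given loads:
  at A: UDL 18.4: wL³/(24EI) = 2104/EI
  at B: UDL 18.4: wL³/(24EI) = 2104/EI
  at A: point load 81 at a = 3.5: Pab(L + b)/(6LEI) = 868.2/EI
  at B: point load 81 at a = 3.5: Pab(L + a)/(6LEI) = 620.2/EI
  θ_A0 = 2972/EI,  θ_B0 = 2724/EI
Flexibility coefficients: a unit moment at one end gives L/(3EI) there and L/(6EI) at the far end, so f₁₁ = f₂₂ = 4.667/EI and f₁₂ = f₂₁ = 2.333/EI.
Compatibility — zero rotation at each built-in end:
  4.667 M_A + 2.333 M_B = 2972
  2.333 M_A + 4.667 M_B = 2724
Solving the pair gives M_A = 460 kN·m and M_B = 353.7 kN·m (hogging).

M_B = 353.7 kN·m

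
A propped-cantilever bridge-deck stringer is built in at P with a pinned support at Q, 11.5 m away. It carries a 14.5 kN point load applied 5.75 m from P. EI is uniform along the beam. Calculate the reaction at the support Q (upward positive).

R_Q = 4.531 kN

Take the reaction at Q as the redundant and release it; the primary structure is a cantilever fixed at P.
Deflection at Q on the released cantilever, summing each load's contribution:
  point load 14.5 at a = 5.75: Pa²(3L − a)/(6EI) = 2297/EI
Tip deflection under a unit load at Q: L³/(3EI) = 507/EI.
Compatibility at Q: δ_0 − R_Q·δ_{QQ} = 0, so R_Q = 2297/507 = 4.531 kN.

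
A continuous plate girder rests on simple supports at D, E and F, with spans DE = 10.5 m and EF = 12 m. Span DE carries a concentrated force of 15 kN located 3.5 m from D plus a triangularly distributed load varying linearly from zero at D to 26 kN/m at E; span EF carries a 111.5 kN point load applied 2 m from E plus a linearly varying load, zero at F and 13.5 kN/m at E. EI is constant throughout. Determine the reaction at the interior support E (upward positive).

R_E = 289.4 kN

Take M_E as the redundant. Released structure: two simple spans DE and EF with a hinge at E.
Rotations at E on the released spans (each span's end-slope, ×1/EI):
  span DE: point load 15 at a = 3.5: Pab(L + a)/(6LEI) = 81.67/EI
  span DE: triangular load, peak 26: w₀L³/(45EI) = 668.9/EI
  span EF: point load 111.5 at a = 2: Pab(L + b)/(6LEI) = 681.4/EI
  span EF: triangular load, peak 13.5: w₀L³/(45EI) = 518.4/EI
  relative rotation θ_0 = (750.5 + 1200)/EI = 1950/EI
A unit hogging moment at E produces rotation L₁/(3EI) + L₂/(3EI) = 7.5/EI.
Slope continuity at E: θ_0 = M_E·7.5/EI, so M_E = 1950/7.5 = 260 kN·m (hogging).
Span DE, ΣM about D with M_E applied at E: R_E^{DE}·10.5 = 1008 + 260, so R_E^{DE} = 120.8 kN and R_D = 151.5 − 120.8 = 30.73 kN.
Span EF, ΣM about F: R_E^{EF}·12 = 1763 + 260, so R_E^{EF} = 168.6 kN and R_F = 192.5 − 168.6 = 23.91 kN.
R_E = 120.8 + 168.6 = 289.4 kN.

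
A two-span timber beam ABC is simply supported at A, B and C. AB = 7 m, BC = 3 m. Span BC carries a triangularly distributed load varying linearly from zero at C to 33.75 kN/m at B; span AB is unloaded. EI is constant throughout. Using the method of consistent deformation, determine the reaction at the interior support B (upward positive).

Take M_B as the redundant. Released structure: two simple spans AB and BC with a hinge at B.
Rotations at B on the released spans (each span's end-slope, ×1/EI):
  span BC: triangular load, peak 33.75: w₀L³/(45EI) = 20.25/EI
  relative rotation θ_0 = (0 + 20.25)/EI = 20.25/EI
A unit hogging moment at B produces rotation L₁/(3EI) + L₂/(3EI) = 3.333/EI.
Compatibility: M_B·(L₁+L₂)/(3EI) = θ_0, giving M_B = 6.075 kN·m (hogging).
Span AB, ΣM about A with M_B applied at B: R_B^{AB}·7 = 0 + 6.075, so R_B^{AB} = 0.8679 kN and R_A = 0 − 0.8679 = -0.8679 kN.
Span BC, ΣM about C: R_B^{BC}·3 = 101.2 + 6.075, so R_B^{BC} = 35.77 kN and R_C = 50.62 − 35.77 = 14.85 kN.
R_B = 0.8679 + 35.77 = 36.64 kN.

R_B = 36.64 kN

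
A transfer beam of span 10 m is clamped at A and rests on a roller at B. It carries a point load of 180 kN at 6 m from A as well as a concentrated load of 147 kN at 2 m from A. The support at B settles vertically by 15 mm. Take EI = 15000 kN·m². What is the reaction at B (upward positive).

R_B = 85.32 kN

Take the reaction at B as the redundant and release it; the primary structure is a cantilever fixed at A.
Deflection at B on the released cantilever, summing each load's contribution:
  point load 180 at a = 6: Pa²(3L − a)/(6EI) = 25920/EI
  point load 147 at a = 2: Pa²(3L − a)/(6EI) = 2744/EI
  δ_0 = 28664/EI
Flexibility coefficient — unit upward force at B: δ_{BB} = L³/(3EI) = 333.3/EI.
With EI = 15000 kN·m²: δ_0 = 1.9109 m and δ_{BB} = 0.022222 m/kN.
Compatibility — the beam at B must follow the support down by 0.015 m: δ_0 − R_B·δ_{BB} = 0.015, so R_B = (1.9109 − 0.015)/0.022222 = 85.32 kN.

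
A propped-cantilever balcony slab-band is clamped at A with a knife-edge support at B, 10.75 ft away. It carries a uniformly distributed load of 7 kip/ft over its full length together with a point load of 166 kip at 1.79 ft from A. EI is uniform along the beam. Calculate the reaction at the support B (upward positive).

R_B = 34.74 kip

Take the reaction at B as the redundant and release it; the primary structure is a cantilever fixed at A.
Primary-structure tip deflection at B by superposition:
  UDL 7: wL⁴/(8EI) = 11685/EI
  point load 166 at a = 1.79: Pa²(3L − a)/(6EI) = 2700/EI
  δ_0 = 14386/EI
Flexibility coefficient — unit upward force at B: δ_{BB} = L³/(3EI) = 414.1/EI.
Compatibility at B: δ_0 − R_B·δ_{BB} = 0, so R_B = 14386/414.1 = 34.74 kip.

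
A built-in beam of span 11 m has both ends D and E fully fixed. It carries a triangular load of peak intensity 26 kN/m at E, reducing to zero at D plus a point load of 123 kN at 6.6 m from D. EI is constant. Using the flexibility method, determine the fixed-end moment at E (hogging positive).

Take the two fixed-end moments M_D, M_E as redundants; the released structure is the simple span DE.
On the primary (simply-supported) span, the end slopes from the loading are:
  at D: triangular load, peak 26: 7w₀L³/(360EI) = 672.9/EI
  at E: triangular load, peak 26: w₀L³/(45EI) = 769/EI
  at D: point load 123 at a = 6.6: Pab(L + b)/(6LEI) = 833.4/EI
  at E: point load 123 at a = 6.6: Pab(L + a)/(6LEI) = 952.5/EI
  θ_D0 = 1506/EI,  θ_E0 = 1722/EI
Flexibility coefficients: a unit moment at one end gives L/(3EI) there and L/(6EI) at the far end, so f₁₁ = f₂₂ = 3.667/EI and f₁₂ = f₂₁ = 1.833/EI.
Compatibility — zero rotation at each built-in end:
  3.667 M_D + 1.833 M_E = 1506
  1.833 M_D + 3.667 M_E = 1722
Solving the pair gives M_D = 234.8 kN·m and M_E = 352.1 kN·m (hogging).

M_E = 352.1 kN·m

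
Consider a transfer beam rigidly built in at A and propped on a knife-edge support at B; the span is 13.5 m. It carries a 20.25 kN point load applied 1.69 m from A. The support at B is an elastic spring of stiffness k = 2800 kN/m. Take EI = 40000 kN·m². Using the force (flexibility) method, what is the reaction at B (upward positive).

R_B = 0.4483 kN

Remove the prop at B; the released (primary) structure is a cantilever built in at A.
Free-end deflection of the primary structure under the applied loading (downward +):
  point load 20.25 at a = 1.69: Pa²(3L − a)/(6EI) = 374.1/EI
Tip deflection under a unit load at B: L³/(3EI) = 820.1/EI.
With EI = 40000 kN·m²: δ_0 = 0.009353 m and δ_{BB} = 0.020503 m/kN.
Compatibility — the spring shortens by R_B/k under the reaction it provides: δ_0 − R_B·δ_{BB} = R_B/k. With 1/k = 0.000357 m/kN, R_B = δ_0 / (δ_{BB} + 1/k) = 0.009353 / (0.020503 + 0.000357) = 0.4483 kN.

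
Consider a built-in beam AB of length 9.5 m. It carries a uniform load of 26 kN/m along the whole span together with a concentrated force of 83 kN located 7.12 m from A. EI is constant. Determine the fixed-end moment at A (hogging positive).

M_A = 232.6 kN·m

Release both end moments; the primary structure is a simply-supported span AB with redundants M_A and M_B.
End rotations of the released simple span under the applied load (×1/EI):
  at A: UDL 26: wL³/(24EI) = 928.8/EI
  at B: UDL 26: wL³/(24EI) = 928.8/EI
  at A: point load 83 at a = 7.12: Pab(L + b)/(6LEI) = 293.1/EI
  at B: point load 83 at a = 7.12: Pab(L + a)/(6LEI) = 410.1/EI
  θ_A0 = 1222/EI,  θ_B0 = 1339/EI
Flexibility coefficients: a unit moment at one end gives L/(3EI) there and L/(6EI) at the far end, so f₁₁ = f₂₂ = 3.167/EI and f₁₂ = f₂₁ = 1.583/EI.
Compatibility — zero rotation at each built-in end:
  3.167 M_A + 1.583 M_B = 1222
  1.583 M_A + 3.167 M_B = 1339
Solving the pair gives M_A = 232.6 kN·m and M_B = 306.5 kN·m (hogging).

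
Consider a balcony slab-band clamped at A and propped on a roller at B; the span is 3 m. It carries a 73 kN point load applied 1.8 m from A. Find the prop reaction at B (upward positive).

Remove the prop at B; the released (primary) structure is a cantilever built in at A.
Primary-structure tip deflection at B by superposition:
  point load 73 at a = 1.8: Pa²(3L − a)/(6EI) = 283.8/EI
Tip deflection under a unit load at B: L³/(3EI) = 9/EI.
Compatibility at B: δ_0 − R_B·δ_{BB} = 0, so R_B = 283.8/9 = 31.54 kN.

R_B = 31.54 kN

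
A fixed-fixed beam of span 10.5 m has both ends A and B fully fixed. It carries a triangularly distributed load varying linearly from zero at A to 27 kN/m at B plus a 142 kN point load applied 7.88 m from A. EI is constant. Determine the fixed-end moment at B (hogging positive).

M_B = 358.4 kN·m

Release both end moments; the primary structure is a simply-supported span AB with redundants M_A and M_B.
On the primary (simply-supported) span, the end slopes from the loading are:
  at A: triangular load, peak 27: 7w₀L³/(360EI) = 607.8/EI
  at B: triangular load, peak 27: w₀L³/(45EI) = 694.6/EI
  at A: point load 142 at a = 7.88: Pab(L + b)/(6LEI) = 610.5/EI
  at B: point load 142 at a = 7.88: Pab(L + a)/(6LEI) = 855.3/EI
  θ_A0 = 1218/EI,  θ_B0 = 1550/EI
Flexibility coefficients: a unit moment at one end gives L/(3EI) there and L/(6EI) at the far end, so f₁₁ = f₂₂ = 3.5/EI and f₁₂ = f₂₁ = 1.75/EI.
Compatibility — zero rotation at each built-in end:
  3.5 M_A + 1.75 M_B = 1218
  1.75 M_A + 3.5 M_B = 1550
Solving the pair gives M_A = 168.9 kN·m and M_B = 358.4 kN·m (hogging).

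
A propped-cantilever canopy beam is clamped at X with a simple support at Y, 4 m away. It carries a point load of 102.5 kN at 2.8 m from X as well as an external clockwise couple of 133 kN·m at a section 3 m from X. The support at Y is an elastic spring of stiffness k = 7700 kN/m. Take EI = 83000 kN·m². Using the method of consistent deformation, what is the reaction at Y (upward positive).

R_Y = 69.43 kN

Take the reaction at Y as the redundant and release it; the primary structure is a cantilever fixed at X.
Primary-structure tip deflection at Y by superposition:
  point load 102.5 at a = 2.8: Pa²(3L − a)/(6EI) = 1232/EI
  clockwise couple 133 at a = 3: M₀a(2L − a)/(2EI) = 997.5/EI
  δ_0 = 2230/EI
Tip deflection under a unit load at Y: L³/(3EI) = 21.33/EI.
With EI = 83000 kN·m²: δ_0 = 0.026864 m and δ_{YY} = 0.000257 m/kN.
Compatibility — the spring shortens by R_Y/k under the reaction it provides: δ_0 − R_Y·δ_{YY} = R_Y/k. With 1/k = 0.00013 m/kN, R_Y = δ_0 / (δ_{YY} + 1/k) = 0.026864 / (0.000257 + 0.00013) = 69.43 kN.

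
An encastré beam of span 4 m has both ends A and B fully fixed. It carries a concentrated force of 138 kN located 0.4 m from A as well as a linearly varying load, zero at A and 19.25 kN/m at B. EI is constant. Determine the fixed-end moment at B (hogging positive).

Release both end moments; the primary structure is a simply-supported span AB with redundants M_A and M_B.
Simple-span end rotations at A and B under the given loads:
  at A: point load 138 at a = 0.4: Pab(L + b)/(6LEI) = 62.93/EI
  at B: point load 138 at a = 0.4: Pab(L + a)/(6LEI) = 36.43/EI
  at A: triangular load, peak 19.25: 7w₀L³/(360EI) = 23.96/EI
  at B: triangular load, peak 19.25: w₀L³/(45EI) = 27.38/EI
  θ_A0 = 86.88/EI,  θ_B0 = 63.81/EI
Flexibility coefficients: a unit moment at one end gives L/(3EI) there and L/(6EI) at the far end, so f₁₁ = f₂₂ = 1.333/EI and f₁₂ = f₂₁ = 0.6667/EI.
Compatibility — zero rotation at each built-in end:
  1.333 M_A + 0.6667 M_B = 86.88
  0.6667 M_A + 1.333 M_B = 63.81
Solving the pair gives M_A = 54.98 kN·m and M_B = 20.37 kN·m (hogging).

M_B = 20.37 kN·m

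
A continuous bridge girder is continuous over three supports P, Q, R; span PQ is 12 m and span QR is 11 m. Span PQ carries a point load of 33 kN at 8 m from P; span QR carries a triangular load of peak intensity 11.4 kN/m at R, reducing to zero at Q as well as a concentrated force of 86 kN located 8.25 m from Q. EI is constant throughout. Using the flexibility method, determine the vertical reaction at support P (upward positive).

Release continuity at Q by inserting a hinge; the redundant is the internal moment M_Q. The primary structure is two simply-supported spans PQ and QR.
Rotations at Q on the released spans (each span's end-slope, ×1/EI):
  span PQ: point load 33 at a = 8: Pab(L + a)/(6LEI) = 293.3/EI
  span QR: triangular load, peak 11.4: 7w₀L³/(360EI) = 295/EI
  span QR: point load 86 at a = 8.25: Pab(L + b)/(6LEI) = 406.5/EI
  relative rotation θ_0 = (293.3 + 701.5)/EI = 994.9/EI
A unit hogging moment at Q produces rotation L₁/(3EI) + L₂/(3EI) = 7.667/EI.
Compatibility: M_Q·(L₁+L₂)/(3EI) = θ_0, giving M_Q = 129.8 kN·m (hogging).
Span PQ, ΣM about P with M_Q applied at Q: R_Q^{PQ}·12 = 264 + 129.8, so R_Q^{PQ} = 32.81 kN and R_P = 33 − 32.81 = 0.1863 kN.

R_P = 0.1863 kN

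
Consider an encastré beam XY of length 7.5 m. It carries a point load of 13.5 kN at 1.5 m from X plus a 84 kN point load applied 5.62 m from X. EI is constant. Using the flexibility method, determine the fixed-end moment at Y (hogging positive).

Take the two fixed-end moments M_X, M_Y as redundants; the released structure is the simple span XY.
End rotations of the released simple span under the applied load (×1/EI):
  at X: point load 13.5 at a = 1.5: Pab(L + b)/(6LEI) = 36.45/EI
  at Y: point load 13.5 at a = 1.5: Pab(L + a)/(6LEI) = 24.3/EI
  at X: point load 84 at a = 5.62: Pab(L + b)/(6LEI) = 185/EI
  at Y: point load 84 at a = 5.62: Pab(L + a)/(6LEI) = 258.8/EI
  θ_X0 = 221.4/EI,  θ_Y0 = 283.1/EI
Flexibility coefficients: a unit moment at one end gives L/(3EI) there and L/(6EI) at the far end, so f₁₁ = f₂₂ = 2.5/EI and f₁₂ = f₂₁ = 1.25/EI.
Compatibility — zero rotation at each built-in end:
  2.5 M_X + 1.25 M_Y = 221.4
  1.25 M_X + 2.5 M_Y = 283.1
Solving the pair gives M_X = 42.62 kN·m and M_Y = 91.91 kN·m (hogging).

M_Y = 91.91 kN·m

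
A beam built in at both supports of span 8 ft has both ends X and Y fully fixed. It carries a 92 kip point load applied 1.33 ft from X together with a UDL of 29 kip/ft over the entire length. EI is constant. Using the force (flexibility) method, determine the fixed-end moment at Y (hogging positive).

M_Y = 171.6 kip·ft

Release both end moments; the primary structure is a simply-supported span XY with redundants M_X and M_Y.
On the primary (simply-supported) span, the end slopes from the loading are:
  at X: point load 92 at a = 1.33: Pab(L + b)/(6LEI) = 249.4/EI
  at Y: point load 92 at a = 1.33: Pab(L + a)/(6LEI) = 158.6/EI
  at X: UDL 29: wL³/(24EI) = 618.7/EI
  at Y: UDL 29: wL³/(24EI) = 618.7/EI
  θ_X0 = 868.1/EI,  θ_Y0 = 777.3/EI
Flexibility coefficients: a unit moment at one end gives L/(3EI) there and L/(6EI) at the far end, so f₁₁ = f₂₂ = 2.667/EI and f₁₂ = f₂₁ = 1.333/EI.
Compatibility — zero rotation at each built-in end:
  2.667 M_X + 1.333 M_Y = 868.1
  1.333 M_X + 2.667 M_Y = 777.3
Solving the pair gives M_X = 239.7 kip·ft and M_Y = 171.6 kip·ft (hogging).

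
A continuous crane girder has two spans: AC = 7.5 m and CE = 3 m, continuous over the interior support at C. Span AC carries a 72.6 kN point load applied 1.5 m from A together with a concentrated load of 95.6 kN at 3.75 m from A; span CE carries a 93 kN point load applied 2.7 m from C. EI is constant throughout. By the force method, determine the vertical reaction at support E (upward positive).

R_E = 37.93 kN

Insert a hinge at C; M_C is the redundant, and each span becomes simply supported.
Rotations at C on the released spans (each span's end-slope, ×1/EI):
  span AC: point load 72.6 at a = 1.5: Pab(L + a)/(6LEI) = 130.7/EI
  span AC: point load 95.6 at a = 3.75: Pab(L + a)/(6LEI) = 336.1/EI
  span CE: point load 93 at a = 2.7: Pab(L + b)/(6LEI) = 13.81/EI
  relative rotation θ_0 = (466.8 + 13.81)/EI = 480.6/EI
A unit hogging moment at C produces rotation L₁/(3EI) + L₂/(3EI) = 3.5/EI.
Slope continuity at C: θ_0 = M_C·3.5/EI, so M_C = 480.6/3.5 = 137.3 kN·m (hogging).
Span CE, ΣM about E: R_C^{CE}·3 = 27.9 + 137.3, so R_C^{CE} = 55.07 kN and R_E = 93 − 55.07 = 37.93 kN.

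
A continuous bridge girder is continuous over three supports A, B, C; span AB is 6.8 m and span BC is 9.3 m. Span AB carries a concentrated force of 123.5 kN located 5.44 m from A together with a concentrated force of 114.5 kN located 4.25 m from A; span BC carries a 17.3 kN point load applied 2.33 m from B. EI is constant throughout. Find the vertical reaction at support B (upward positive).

R_B = 216.2 kN

Take M_B as the redundant. Released structure: two simple spans AB and BC with a hinge at B.
Discontinuity in slope at B on the released structure — sum the simple-span end rotations:
  span AB: point load 123.5 at a = 5.44: Pab(L + a)/(6LEI) = 274.1/EI
  span AB: point load 114.5 at a = 4.25: Pab(L + a)/(6LEI) = 336.1/EI
  span BC: point load 17.3 at a = 2.33: Pab(L + b)/(6LEI) = 81.92/EI
  relative rotation θ_0 = (610.2 + 81.92)/EI = 692.1/EI
A unit hogging moment at B produces rotation L₁/(3EI) + L₂/(3EI) = 5.367/EI.
Compatibility: M_B·(L₁+L₂)/(3EI) = θ_0, giving M_B = 129 kN·m (hogging).
Span AB, ΣM about A with M_B applied at B: R_B^{AB}·6.8 = 1158 + 129, so R_B^{AB} = 189.3 kN and R_A = 238 − 189.3 = 48.67 kN.
Span BC, ΣM about C: R_B^{BC}·9.3 = 120.6 + 129, so R_B^{BC} = 26.83 kN and R_C = 17.3 − 26.83 = -9.533 kN.
R_B = 189.3 + 26.83 = 216.2 kN.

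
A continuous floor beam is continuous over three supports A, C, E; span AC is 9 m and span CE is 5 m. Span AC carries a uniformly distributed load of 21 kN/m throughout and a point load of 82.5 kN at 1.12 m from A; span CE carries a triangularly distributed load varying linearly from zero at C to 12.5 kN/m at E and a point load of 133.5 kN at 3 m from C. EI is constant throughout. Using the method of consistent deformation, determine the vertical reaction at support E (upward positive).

Release continuity at C by inserting a hinge; the redundant is the internal moment M_C. The primary structure is two simply-supported spans AC and CE.
Discontinuity in slope at C on the released structure — sum the simple-span end rotations:
  span AC: UDL 21: wL³/(24EI) = 637.9/EI
  span AC: point load 82.5 at a = 1.12: Pab(L + a)/(6LEI) = 136.5/EI
  span CE: triangular load, peak 12.5: 7w₀L³/(360EI) = 30.38/EI
  span CE: point load 133.5 at a = 3: Pab(L + b)/(6LEI) = 186.9/EI
  relative rotation θ_0 = (774.3 + 217.3)/EI = 991.6/EI
A unit hogging moment at C produces rotation L₁/(3EI) + L₂/(3EI) = 4.667/EI.
Compatibility: M_C·(L₁+L₂)/(3EI) = θ_0, giving M_C = 212.5 kN·m (hogging).
Span CE, ΣM about E: R_C^{CE}·5 = 319.1 + 212.5, so R_C^{CE} = 106.3 kN and R_E = 164.8 − 106.3 = 58.44 kN.

R_E = 58.44 kN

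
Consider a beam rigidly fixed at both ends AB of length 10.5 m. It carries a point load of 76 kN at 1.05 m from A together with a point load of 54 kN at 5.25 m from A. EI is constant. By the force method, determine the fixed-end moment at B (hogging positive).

Take the two fixed-end moments M_A, M_B as redundants; the released structure is the simple span AB.
Simple-span end rotations at A and B under the given loads:
  at A: point load 76 at a = 1.05: Pab(L + b)/(6LEI) = 238.8/EI
  at B: point load 76 at a = 1.05: Pab(L + a)/(6LEI) = 138.3/EI
  at A: point load 54 at a = 5.25: Pab(L + b)/(6LEI) = 372.1/EI
  at B: point load 54 at a = 5.25: Pab(L + a)/(6LEI) = 372.1/EI
  θ_A0 = 610.9/EI,  θ_B0 = 510.3/EI
Flexibility coefficients: a unit moment at one end gives L/(3EI) there and L/(6EI) at the far end, so f₁₁ = f₂₂ = 3.5/EI and f₁₂ = f₂₁ = 1.75/EI.
Compatibility — zero rotation at each built-in end:
  3.5 M_A + 1.75 M_B = 610.9
  1.75 M_A + 3.5 M_B = 510.3
Solving the pair gives M_A = 135.5 kN·m and M_B = 78.06 kN·m (hogging).

M_B = 78.06 kN·m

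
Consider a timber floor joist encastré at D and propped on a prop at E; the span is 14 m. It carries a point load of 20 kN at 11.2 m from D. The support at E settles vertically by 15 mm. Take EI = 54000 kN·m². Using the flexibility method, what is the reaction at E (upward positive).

R_E = 13.19 kN

Remove the prop at E; the released (primary) structure is a cantilever built in at D.
Downward deflection at the released point E due to the loads:
  point load 20 at a = 11.2: Pa²(3L − a)/(6EI) = 12879/EI
Flexibility coefficient — unit upward force at E: δ_{EE} = L³/(3EI) = 914.7/EI.
With EI = 54000 kN·m²: δ_0 = 0.23849 m and δ_{EE} = 0.016938 m/kN.
Compatibility — the beam at E must follow the support down by 0.015 m: δ_0 − R_E·δ_{EE} = 0.015, so R_E = (0.23849 − 0.015)/0.016938 = 13.19 kN.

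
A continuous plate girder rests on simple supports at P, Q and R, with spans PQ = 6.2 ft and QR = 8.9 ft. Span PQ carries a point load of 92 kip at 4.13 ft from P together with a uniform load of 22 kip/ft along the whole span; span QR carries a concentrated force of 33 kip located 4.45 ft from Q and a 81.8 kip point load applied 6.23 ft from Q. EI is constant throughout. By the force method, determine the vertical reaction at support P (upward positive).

Release continuity at Q by inserting a hinge; the redundant is the internal moment M_Q. The primary structure is two simply-supported spans PQ and QR.
Discontinuity in slope at Q on the released structure — sum the simple-span end rotations:
  span PQ: point load 92 at a = 4.13: Pab(L + a)/(6LEI) = 218.4/EI
  span PQ: UDL 22: wL³/(24EI) = 218.5/EI
  span QR: point load 33 at a = 4.45: Pab(L + b)/(6LEI) = 163.4/EI
  span QR: point load 81.8 at a = 6.23: Pab(L + b)/(6LEI) = 294.8/EI
  relative rotation θ_0 = (436.9 + 458.2)/EI = 895.1/EI
A unit hogging moment at Q produces rotation L₁/(3EI) + L₂/(3EI) = 5.033/EI.
Slope continuity at Q: θ_0 = M_Q·5.033/EI, so M_Q = 895.1/5.033 = 177.8 kip·ft (hogging).
Span PQ, ΣM about P with M_Q applied at Q: R_Q^{PQ}·6.2 = 802.8 + 177.8, so R_Q^{PQ} = 158.2 kip and R_P = 228.4 − 158.2 = 70.23 kip.

R_P = 70.23 kip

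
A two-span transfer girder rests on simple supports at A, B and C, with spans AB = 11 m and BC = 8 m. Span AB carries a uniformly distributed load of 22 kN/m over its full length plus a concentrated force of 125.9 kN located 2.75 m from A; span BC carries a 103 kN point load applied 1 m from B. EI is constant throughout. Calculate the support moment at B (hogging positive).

M_B = 322.2 kN·m

Release continuity at B by inserting a hinge; the redundant is the internal moment M_B. The primary structure is two simply-supported spans AB and BC.
Rotations at B on the released spans (each span's end-slope, ×1/EI):
  span AB: UDL 22: wL³/(24EI) = 1220/EI
  span AB: point load 125.9 at a = 2.75: Pab(L + a)/(6LEI) = 595.1/EI
  span BC: point load 103 at a = 1: Pab(L + b)/(6LEI) = 225.3/EI
  relative rotation θ_0 = (1815 + 225.3)/EI = 2040/EI
A unit hogging moment at B produces rotation L₁/(3EI) + L₂/(3EI) = 6.333/EI.
Compatibility: M_B·(L₁+L₂)/(3EI) = θ_0, giving M_B = 322.2 kN·m (hogging).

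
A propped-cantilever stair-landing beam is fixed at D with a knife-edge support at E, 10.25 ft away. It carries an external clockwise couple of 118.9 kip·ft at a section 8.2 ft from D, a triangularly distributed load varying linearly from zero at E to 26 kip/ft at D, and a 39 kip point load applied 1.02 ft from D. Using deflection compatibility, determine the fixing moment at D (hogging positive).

Take the reaction at E as the redundant and release it; the primary structure is a cantilever fixed at D.
Deflection at E on the released cantilever, summing each load's contribution:
  clockwise couple 118.9 at a = 8.2: M₀a(2L − a)/(2EI) = 5996/EI
  triangular load, peak 26 at the fixed end: w₀L⁴/(30EI) = 9566/EI
  point load 39 at a = 1.02: Pa²(3L − a)/(6EI) = 201.1/EI
  δ_0 = 15764/EI
Tip deflection under a unit load at E: L³/(3EI) = 359/EI.
The prop prevents deflection at E: R_E = δ_0/δ_{EE} = 15764/359 = 43.91 kip.
Moment equilibrium about D: M_D = Σ(load moments about D) − R_E·L = 614 − 43.91×10.25 = 163.8 kip·ft.

M_D = 163.8 kip·ft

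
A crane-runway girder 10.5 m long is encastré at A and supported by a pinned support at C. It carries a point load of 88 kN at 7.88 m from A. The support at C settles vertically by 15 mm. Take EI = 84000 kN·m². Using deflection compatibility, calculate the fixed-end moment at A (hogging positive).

Remove the prop at C; the released (primary) structure is a cantilever built in at A.
Primary-structure tip deflection at C by superposition:
  point load 88 at a = 7.88: Pa²(3L − a)/(6EI) = 21511/EI
Tip deflection under a unit load at C: L³/(3EI) = 385.9/EI.
With EI = 84000 kN·m²: δ_0 = 0.25609 m and δ_{CC} = 0.004594 m/kN.
Compatibility — the beam at C must follow the support down by 0.015 m: δ_0 − R_C·δ_{CC} = 0.015, so R_C = (0.25609 − 0.015)/0.004594 = 52.48 kN.
Moment equilibrium about A: M_A = Σ(load moments about A) − R_C·L = 693.4 − 52.48×10.5 = 142.4 kN·m.

M_A = 142.4 kN·m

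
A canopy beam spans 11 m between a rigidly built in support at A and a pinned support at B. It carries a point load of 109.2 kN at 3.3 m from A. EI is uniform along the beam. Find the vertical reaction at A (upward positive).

R_A = 95.93 kN

Remove the prop at B; the released (primary) structure is a cantilever built in at A.
Deflection at B on the released cantilever, summing each load's contribution:
  point load 109.2 at a = 3.3: Pa²(3L − a)/(6EI) = 5886/EI
Flexibility coefficient — unit upward force at B: δ_{BB} = L³/(3EI) = 443.7/EI.
The prop prevents deflection at B: R_B = δ_0/δ_{BB} = 5886/443.7 = 13.27 kN.
Vertical equilibrium: R_A = ΣP − R_B = 109.2 − 13.27 = 95.93 kN.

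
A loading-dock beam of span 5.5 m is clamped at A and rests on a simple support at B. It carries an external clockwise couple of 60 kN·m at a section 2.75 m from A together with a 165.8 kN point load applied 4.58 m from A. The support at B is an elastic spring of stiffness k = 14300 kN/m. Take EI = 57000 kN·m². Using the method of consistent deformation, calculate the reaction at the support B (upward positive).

Remove the prop at B; the released (primary) structure is a cantilever built in at A.
Deflection at B on the released cantilever, summing each load's contribution:
  clockwise couple 60 at a = 2.75: M₀a(2L − a)/(2EI) = 680.6/EI
  point load 165.8 at a = 4.58: Pa²(3L − a)/(6EI) = 6909/EI
  δ_0 = 7590/EI
Flexibility coefficient — unit upward force at B: δ_{BB} = L³/(3EI) = 55.46/EI.
With EI = 57000 kN·m²: δ_0 = 0.13316 m and δ_{BB} = 0.000973 m/kN.
Compatibility — the spring shortens by R_B/k under the reaction it provides: δ_0 − R_B·δ_{BB} = R_B/k. With 1/k = 0.00007 m/kN, R_B = δ_0 / (δ_{BB} + 1/k) = 0.13316 / (0.000973 + 0.00007) = 127.7 kN.

R_B = 127.7 kN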